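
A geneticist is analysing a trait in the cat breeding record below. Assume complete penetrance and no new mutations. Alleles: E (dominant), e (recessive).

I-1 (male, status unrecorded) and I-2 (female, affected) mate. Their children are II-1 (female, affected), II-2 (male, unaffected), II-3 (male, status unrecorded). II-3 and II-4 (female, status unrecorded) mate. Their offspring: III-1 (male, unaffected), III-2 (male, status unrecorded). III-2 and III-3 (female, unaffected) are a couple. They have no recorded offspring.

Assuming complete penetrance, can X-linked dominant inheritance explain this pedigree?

A consistent assignment under X-linked dominant exists: I-1 X^E Y, I-2 X^E X^e, II-1 X^E X^E, II-2 X^e Y, II-3 X^E Y, II-4 X^E X^e, III-1 X^e Y, III-2 X^E Y, III-3 X^e X^e.
In this assignment every recorded phenotype matches its genotype and every non-founder's genotype is obtainable from its parents' genotypes, so the pedigree is consistent.

Yes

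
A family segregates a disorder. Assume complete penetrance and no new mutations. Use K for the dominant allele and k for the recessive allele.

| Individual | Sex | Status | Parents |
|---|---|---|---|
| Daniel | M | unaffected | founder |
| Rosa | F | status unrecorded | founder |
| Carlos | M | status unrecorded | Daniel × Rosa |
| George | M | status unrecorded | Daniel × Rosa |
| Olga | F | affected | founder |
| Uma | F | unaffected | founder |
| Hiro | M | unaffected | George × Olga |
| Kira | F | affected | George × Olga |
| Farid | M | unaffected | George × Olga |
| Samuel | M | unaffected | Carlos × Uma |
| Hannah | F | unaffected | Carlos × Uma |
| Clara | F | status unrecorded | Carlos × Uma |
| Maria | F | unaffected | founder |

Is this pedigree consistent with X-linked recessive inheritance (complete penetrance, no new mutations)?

No

Under X-linked recessive, Hiro (unaffected, male) cannot arise from George (unrecorded) × Olga (affected).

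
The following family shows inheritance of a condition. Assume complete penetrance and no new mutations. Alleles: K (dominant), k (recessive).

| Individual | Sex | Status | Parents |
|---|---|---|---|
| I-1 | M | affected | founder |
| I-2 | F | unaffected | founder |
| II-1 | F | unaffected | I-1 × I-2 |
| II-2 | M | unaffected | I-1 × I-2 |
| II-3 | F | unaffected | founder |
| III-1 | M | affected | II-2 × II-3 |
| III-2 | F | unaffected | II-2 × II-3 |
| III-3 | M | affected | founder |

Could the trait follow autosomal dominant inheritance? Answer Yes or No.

Under autosomal dominant, III-1 (affected, male) cannot arise from II-2 (unaffected) × II-3 (unaffected).

No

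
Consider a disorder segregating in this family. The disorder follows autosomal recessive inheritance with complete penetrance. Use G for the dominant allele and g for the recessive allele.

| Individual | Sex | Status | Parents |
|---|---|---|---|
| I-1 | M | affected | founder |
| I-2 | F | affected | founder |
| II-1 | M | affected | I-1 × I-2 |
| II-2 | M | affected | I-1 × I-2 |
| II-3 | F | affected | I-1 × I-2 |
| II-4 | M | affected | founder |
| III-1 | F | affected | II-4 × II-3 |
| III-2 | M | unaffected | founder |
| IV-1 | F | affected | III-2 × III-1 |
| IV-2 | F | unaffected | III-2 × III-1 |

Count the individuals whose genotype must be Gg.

2

Obligate heterozygotes: III-2 is unaffected so carries G and passed g to IV-1 (gg), so III-2 is Gg; IV-2 is unaffected so carries G and received g from III-1 (gg), so IV-2 is Gg.
Every other individual is either homozygous by phenotype or has at least one consistent homozygous assignment, so the count is 2.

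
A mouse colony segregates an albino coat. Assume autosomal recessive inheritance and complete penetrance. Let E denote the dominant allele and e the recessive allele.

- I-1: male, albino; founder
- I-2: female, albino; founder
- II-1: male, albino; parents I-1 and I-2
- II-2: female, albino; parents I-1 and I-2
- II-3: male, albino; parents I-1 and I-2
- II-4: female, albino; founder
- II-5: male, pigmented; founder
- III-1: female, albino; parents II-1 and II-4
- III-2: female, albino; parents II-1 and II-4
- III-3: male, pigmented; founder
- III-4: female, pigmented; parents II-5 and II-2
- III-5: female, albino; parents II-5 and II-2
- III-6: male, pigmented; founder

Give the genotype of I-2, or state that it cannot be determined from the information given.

I-2 is albino, so I-2 is ee.

ee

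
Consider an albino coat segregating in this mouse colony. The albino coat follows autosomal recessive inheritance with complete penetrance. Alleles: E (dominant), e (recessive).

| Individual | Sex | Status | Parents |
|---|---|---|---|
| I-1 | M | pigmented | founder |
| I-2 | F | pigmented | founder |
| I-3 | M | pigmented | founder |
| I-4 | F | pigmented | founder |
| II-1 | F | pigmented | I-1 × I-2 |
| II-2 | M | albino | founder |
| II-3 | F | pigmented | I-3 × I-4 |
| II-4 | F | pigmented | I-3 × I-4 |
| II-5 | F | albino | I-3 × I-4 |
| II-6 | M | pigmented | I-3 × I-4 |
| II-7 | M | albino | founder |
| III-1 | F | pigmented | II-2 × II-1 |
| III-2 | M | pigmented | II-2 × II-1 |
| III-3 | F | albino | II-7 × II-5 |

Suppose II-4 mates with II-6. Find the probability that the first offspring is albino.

1/9

I-3 is pigmented so carries E and passed e to II-5 (ee), so I-3 is Ee.
I-4 is pigmented so carries E and passed e to II-5 (ee), so I-4 is Ee.
II-4 is a pigmented offspring of I-3 (Ee) × I-4 (Ee), whose cross gives 1/4 EE : 1/2 Ee : 1/4 ee; conditioning on being pigmented, II-4 is EE with probability 1/3, Ee with probability 2/3.
II-6 is a pigmented offspring of I-3 (Ee) × I-4 (Ee), whose cross gives 1/4 EE : 1/2 Ee : 1/4 ee; conditioning on being pigmented, II-6 is EE with probability 1/3, Ee with probability 2/3.
Summing over parental genotype combinations, P(offspring is albino) = 4/9·1/4 = 1/9.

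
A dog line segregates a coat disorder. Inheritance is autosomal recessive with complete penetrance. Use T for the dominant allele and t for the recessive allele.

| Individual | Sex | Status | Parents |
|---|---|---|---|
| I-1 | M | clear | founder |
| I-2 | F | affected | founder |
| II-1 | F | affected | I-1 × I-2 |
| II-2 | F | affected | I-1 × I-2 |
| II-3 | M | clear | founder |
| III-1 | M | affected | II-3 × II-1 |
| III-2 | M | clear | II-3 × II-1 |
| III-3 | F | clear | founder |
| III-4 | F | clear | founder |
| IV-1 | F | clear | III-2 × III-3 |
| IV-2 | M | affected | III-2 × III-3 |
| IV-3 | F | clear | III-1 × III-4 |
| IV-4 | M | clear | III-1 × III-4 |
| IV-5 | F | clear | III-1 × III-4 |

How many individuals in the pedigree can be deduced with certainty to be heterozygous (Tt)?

Obligate heterozygotes: I-1 is clear so carries T and passed t to II-1 (tt), so I-1 is Tt; II-3 is clear so carries T and passed t to III-1 (tt), so II-3 is Tt; III-2 is clear so carries T and received t from II-1 (tt), so III-2 is Tt; III-3 is clear so carries T and passed t to IV-2 (tt), so III-3 is Tt; IV-3 is clear so carries T and received t from III-1 (tt), so IV-3 is Tt; IV-4 is clear so carries T and received t from III-1 (tt), so IV-4 is Tt; IV-5 is clear so carries T and received t from III-1 (tt), so IV-5 is Tt.
Every other individual is either homozygous by phenotype or has at least one consistent homozygous assignment, so the count is 7.

7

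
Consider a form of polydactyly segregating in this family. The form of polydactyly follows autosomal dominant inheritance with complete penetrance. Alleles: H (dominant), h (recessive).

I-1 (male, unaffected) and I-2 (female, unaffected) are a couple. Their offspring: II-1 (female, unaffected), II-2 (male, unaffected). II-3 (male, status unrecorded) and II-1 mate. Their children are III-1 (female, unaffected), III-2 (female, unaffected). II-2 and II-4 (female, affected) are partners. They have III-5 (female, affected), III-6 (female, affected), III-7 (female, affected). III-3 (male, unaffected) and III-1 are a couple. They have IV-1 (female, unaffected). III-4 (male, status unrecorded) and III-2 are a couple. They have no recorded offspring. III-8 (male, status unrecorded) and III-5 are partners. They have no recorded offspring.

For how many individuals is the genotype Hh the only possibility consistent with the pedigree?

3

Obligate heterozygotes: III-5 is affected so carries H and received h from II-2 (hh), so III-5 is Hh; III-6 is affected so carries H and received h from II-2 (hh), so III-6 is Hh; III-7 is affected so carries H and received h from II-2 (hh), so III-7 is Hh.
Every other individual is either homozygous by phenotype or has at least one consistent homozygous assignment, so the count is 3.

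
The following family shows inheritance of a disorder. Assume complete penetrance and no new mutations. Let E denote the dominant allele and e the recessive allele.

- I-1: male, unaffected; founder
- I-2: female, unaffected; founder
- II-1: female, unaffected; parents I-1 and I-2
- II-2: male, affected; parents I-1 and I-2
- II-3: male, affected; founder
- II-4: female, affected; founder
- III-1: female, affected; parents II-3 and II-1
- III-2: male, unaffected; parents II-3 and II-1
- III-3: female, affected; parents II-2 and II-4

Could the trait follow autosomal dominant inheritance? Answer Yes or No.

Under autosomal dominant, II-2 (affected, male) cannot arise from I-1 (unaffected) × I-2 (unaffected).

No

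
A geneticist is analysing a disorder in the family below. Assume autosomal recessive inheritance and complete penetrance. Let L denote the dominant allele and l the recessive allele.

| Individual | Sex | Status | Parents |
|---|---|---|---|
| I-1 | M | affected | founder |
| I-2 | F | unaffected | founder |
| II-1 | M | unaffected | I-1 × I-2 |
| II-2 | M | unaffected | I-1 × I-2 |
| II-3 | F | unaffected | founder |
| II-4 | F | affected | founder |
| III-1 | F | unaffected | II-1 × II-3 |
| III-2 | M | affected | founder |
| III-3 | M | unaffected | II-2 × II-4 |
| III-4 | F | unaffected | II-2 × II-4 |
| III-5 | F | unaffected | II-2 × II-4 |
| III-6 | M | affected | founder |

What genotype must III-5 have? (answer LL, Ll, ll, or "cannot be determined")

From phenotype alone, III-5 is LL or Ll.
III-5 is unaffected so carries L and received l from II-4 (ll), so III-5 is Ll.

Ll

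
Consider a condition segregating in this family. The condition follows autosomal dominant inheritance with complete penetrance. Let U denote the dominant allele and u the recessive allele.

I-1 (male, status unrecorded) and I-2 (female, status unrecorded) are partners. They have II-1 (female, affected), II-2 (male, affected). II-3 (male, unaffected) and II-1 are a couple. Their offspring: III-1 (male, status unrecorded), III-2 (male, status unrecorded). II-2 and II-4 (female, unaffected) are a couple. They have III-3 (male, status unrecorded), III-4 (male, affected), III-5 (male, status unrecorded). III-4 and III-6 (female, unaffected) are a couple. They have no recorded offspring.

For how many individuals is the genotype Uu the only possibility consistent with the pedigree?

Obligate heterozygotes: III-4 is affected so carries U and received u from II-4 (uu), so III-4 is Uu.
Every other individual is either homozygous by phenotype or has at least one consistent homozygous assignment, so the count is 1.

1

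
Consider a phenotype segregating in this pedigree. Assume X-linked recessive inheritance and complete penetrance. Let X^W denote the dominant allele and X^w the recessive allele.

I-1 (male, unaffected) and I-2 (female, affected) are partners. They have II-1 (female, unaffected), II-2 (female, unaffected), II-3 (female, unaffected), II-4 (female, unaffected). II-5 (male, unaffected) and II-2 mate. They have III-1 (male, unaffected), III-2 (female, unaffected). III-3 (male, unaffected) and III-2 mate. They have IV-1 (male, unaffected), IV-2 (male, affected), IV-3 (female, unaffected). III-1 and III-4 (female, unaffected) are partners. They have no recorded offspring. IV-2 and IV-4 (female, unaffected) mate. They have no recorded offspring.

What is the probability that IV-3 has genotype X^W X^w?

III-3 is unaffected, so III-3 is X^W Y.
III-2 is unaffected so carries W and passed w to IV-2 (X^w Y), so III-2 is X^W X^w.
Their cross gives offspring ratios 1/2 X^W X^W : 1/2 X^W X^w. Conditioning on IV-3 being unaffected, P(X^W X^w) = 1/2 / 1 = 1/2.

1/2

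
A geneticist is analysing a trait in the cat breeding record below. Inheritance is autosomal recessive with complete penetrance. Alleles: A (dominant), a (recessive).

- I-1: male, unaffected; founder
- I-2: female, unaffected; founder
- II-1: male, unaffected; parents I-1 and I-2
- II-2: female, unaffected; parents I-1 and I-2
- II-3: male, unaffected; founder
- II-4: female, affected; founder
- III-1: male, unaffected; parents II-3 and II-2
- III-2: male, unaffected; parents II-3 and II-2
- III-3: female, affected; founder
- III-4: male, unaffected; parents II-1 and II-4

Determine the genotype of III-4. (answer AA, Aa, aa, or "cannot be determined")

Aa

From phenotype alone, III-4 is AA or Aa.
III-4 is unaffected so carries A and received a from II-4 (aa), so III-4 is Aa.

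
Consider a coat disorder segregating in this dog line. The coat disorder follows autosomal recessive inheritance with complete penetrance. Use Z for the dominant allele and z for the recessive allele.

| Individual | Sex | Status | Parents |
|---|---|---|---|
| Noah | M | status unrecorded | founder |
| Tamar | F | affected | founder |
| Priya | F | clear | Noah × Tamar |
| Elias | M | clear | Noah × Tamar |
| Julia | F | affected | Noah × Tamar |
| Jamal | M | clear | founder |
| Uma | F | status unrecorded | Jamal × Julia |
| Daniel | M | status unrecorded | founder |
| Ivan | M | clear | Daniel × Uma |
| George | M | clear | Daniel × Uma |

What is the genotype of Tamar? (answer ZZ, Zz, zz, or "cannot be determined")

zz

Tamar is affected, so Tamar is zz.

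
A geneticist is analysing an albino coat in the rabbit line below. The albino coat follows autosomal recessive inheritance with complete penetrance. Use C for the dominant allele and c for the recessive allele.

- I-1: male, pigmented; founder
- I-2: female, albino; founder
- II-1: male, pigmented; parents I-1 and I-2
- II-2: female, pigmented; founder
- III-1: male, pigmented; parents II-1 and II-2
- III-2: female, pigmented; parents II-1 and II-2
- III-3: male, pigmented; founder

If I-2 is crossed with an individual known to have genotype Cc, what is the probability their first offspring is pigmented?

1/2

I-2 is albino, so I-2 is cc.
The cross gives 1/2 Cc : 1/2 cc, so P(offspring is pigmented) = 1/2.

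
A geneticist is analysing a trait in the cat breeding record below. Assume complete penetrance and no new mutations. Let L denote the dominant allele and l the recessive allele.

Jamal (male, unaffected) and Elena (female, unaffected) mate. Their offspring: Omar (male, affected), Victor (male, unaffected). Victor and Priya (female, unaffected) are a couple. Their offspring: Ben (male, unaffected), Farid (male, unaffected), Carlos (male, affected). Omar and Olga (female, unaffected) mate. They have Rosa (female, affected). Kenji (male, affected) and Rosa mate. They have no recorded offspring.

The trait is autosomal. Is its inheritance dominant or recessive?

Jamal and Elena are both unaffected yet have an affected child Omar. Under dominance, an affected child requires at least one affected parent, so the trait cannot be dominant.

recessive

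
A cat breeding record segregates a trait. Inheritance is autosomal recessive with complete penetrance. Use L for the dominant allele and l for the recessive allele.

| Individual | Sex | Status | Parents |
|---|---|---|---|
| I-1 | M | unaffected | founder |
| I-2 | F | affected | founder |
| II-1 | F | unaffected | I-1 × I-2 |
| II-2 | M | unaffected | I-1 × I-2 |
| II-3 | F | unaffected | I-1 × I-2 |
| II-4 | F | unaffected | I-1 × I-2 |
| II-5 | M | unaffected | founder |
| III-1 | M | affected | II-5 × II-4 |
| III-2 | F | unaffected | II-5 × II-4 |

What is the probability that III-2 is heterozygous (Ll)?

II-5 is unaffected so carries L and passed l to III-1 (ll), so II-5 is Ll.
II-4 is unaffected so carries L and received l from I-2 (ll), so II-4 is Ll.
Their cross gives offspring ratios 1/4 LL : 1/2 Ll : 1/4 ll. Conditioning on III-2 being unaffected, P(Ll) = 1/2 / 3/4 = 2/3.

2/3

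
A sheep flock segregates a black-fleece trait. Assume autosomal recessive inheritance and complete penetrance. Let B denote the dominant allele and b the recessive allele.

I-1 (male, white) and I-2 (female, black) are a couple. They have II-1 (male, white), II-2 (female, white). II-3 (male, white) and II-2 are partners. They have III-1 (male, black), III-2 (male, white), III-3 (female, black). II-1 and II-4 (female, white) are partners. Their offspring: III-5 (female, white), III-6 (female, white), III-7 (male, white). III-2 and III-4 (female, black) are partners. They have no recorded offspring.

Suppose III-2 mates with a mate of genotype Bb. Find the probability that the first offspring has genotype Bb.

1/2

II-3 is white so carries B and passed b to III-1 (bb), so II-3 is Bb.
II-2 is white so carries B and received b from I-2 (bb), so II-2 is Bb.
III-2 is a white offspring of II-3 (Bb) × II-2 (Bb), whose cross gives 1/4 BB : 1/2 Bb : 1/4 bb; conditioning on being white, III-2 is BB with probability 1/3, Bb with probability 2/3.
Summing over parental genotype combinations, P(offspring has genotype Bb) = 1/3·1/2 + 2/3·1/2 = 1/2.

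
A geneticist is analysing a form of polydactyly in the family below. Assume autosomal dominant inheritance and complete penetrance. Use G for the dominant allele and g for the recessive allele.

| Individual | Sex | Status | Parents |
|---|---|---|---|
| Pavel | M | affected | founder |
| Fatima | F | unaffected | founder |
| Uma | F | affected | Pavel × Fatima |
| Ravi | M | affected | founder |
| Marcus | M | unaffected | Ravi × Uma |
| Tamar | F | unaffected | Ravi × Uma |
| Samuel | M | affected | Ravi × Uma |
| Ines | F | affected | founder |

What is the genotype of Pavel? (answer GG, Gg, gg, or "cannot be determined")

cannot be determined

Pavel's phenotype allows GG or Gg, and no parent or child forces a single allele at both positions; consistent genotype assignments exist with Pavel as GG or Gg.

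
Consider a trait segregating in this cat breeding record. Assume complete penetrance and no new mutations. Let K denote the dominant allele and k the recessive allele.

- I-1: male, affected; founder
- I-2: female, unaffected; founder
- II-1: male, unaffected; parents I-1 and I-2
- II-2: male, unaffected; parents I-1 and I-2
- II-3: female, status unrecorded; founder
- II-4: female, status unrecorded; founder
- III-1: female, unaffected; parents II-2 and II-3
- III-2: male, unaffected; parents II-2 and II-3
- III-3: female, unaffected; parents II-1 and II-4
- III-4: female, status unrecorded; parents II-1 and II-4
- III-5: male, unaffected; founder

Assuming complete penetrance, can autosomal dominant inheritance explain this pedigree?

A consistent assignment under autosomal dominant exists: I-1 Kk, I-2 kk, II-1 kk, II-2 kk, II-3 Kk, II-4 Kk, III-1 kk, III-2 kk, III-3 kk, III-4 Kk, III-5 kk.
In this assignment every recorded phenotype matches its genotype and every non-founder's genotype is obtainable from its parents' genotypes, so the pedigree is consistent.

Yes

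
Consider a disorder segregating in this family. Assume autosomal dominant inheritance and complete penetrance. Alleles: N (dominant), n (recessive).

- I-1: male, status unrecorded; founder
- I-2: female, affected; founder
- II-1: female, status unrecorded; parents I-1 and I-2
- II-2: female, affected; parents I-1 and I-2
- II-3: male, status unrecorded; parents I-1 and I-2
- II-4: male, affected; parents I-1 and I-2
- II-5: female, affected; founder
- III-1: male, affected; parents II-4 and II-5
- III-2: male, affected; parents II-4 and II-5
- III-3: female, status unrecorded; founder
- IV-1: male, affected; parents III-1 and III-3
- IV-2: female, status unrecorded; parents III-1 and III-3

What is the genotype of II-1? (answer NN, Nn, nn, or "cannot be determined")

cannot be determined

II-1's phenotype is unrecorded, and no parent or child forces a single allele at both positions; consistent genotype assignments exist with II-1 as NN or Nn or nn.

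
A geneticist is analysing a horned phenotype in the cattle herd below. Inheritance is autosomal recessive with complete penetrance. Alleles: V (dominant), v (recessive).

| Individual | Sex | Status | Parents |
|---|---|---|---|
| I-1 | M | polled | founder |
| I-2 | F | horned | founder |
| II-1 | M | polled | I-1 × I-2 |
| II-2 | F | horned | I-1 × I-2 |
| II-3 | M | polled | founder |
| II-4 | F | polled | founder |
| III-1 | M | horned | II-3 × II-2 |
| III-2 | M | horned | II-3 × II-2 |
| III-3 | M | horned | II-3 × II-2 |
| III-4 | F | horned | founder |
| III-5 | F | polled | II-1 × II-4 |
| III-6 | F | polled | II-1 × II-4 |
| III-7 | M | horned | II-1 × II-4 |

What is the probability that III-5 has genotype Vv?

II-1 is polled so carries V and received v from I-2 (vv), so II-1 is Vv.
II-4 is polled so carries V and passed v to III-7 (vv), so II-4 is Vv.
Their cross gives offspring ratios 1/4 VV : 1/2 Vv : 1/4 vv. Conditioning on III-5 being polled, P(Vv) = 1/2 / 3/4 = 2/3.

2/3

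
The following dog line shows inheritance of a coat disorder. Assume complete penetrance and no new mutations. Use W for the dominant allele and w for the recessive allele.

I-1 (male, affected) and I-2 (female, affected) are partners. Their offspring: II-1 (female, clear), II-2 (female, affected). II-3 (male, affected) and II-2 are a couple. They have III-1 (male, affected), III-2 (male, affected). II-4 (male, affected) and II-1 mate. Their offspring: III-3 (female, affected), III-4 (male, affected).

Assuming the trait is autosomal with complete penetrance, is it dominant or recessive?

dominant

I-1 and I-2 are both affected yet have a clear child II-1. Under a recessive model two affected parents are homozygous and every child would be affected, so the trait cannot be recessive.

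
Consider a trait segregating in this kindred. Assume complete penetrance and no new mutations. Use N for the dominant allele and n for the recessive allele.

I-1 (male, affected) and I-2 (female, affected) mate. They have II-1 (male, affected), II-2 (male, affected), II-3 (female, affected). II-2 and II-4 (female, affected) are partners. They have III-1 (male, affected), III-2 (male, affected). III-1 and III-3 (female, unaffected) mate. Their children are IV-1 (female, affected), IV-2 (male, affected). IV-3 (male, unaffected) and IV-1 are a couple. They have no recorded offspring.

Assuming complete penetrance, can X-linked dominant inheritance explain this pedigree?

Under X-linked dominant, IV-2 (affected, male) cannot arise from III-1 (affected) × III-3 (unaffected).

No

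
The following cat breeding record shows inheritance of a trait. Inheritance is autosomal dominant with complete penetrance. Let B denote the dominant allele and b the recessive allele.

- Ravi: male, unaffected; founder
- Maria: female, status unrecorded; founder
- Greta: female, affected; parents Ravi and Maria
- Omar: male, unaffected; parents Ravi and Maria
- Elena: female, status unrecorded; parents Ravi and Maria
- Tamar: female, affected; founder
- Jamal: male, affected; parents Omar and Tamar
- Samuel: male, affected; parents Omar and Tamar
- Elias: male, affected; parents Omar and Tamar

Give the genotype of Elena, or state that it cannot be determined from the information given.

Elena's phenotype is unrecorded, and no parent or child forces a single allele at both positions; consistent genotype assignments exist with Elena as Bb or bb.

cannot be determined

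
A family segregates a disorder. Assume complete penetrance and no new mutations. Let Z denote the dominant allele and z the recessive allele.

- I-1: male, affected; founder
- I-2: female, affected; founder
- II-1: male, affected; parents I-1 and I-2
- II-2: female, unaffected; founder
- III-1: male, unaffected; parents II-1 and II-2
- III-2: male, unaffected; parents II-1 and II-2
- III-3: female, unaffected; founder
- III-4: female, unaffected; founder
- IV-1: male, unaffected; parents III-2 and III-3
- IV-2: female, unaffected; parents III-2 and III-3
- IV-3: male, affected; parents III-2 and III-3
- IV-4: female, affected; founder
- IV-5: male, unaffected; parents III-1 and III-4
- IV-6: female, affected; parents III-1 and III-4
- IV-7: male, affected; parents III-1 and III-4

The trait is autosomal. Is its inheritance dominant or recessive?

recessive

III-2 and III-3 are both unaffected yet have an affected child IV-3. Under dominance, an affected child requires at least one affected parent, so the trait cannot be dominant.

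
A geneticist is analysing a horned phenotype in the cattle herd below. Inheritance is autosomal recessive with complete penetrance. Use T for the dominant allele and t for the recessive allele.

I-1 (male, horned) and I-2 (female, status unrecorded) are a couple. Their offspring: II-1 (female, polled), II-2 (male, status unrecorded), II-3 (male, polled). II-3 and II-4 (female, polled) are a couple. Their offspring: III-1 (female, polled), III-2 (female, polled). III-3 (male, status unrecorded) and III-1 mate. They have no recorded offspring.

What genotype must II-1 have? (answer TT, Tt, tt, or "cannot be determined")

Tt

From phenotype alone, II-1 is TT or Tt.
II-1 is polled so carries T and received t from I-1 (tt), so II-1 is Tt.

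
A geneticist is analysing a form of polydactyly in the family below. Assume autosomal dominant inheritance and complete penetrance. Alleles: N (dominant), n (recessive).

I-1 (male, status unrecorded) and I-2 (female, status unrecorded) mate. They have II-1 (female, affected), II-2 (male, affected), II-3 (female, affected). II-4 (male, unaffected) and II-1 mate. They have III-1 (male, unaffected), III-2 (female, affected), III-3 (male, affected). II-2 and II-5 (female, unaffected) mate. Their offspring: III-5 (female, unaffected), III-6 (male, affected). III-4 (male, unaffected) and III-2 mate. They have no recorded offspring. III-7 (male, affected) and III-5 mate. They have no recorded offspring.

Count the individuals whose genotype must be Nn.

Obligate heterozygotes: II-1 is affected so carries N and passed n to III-1 (nn), so II-1 is Nn; II-2 is affected so carries N and passed n to III-5 (nn), so II-2 is Nn; III-2 is affected so carries N and received n from II-4 (nn), so III-2 is Nn; III-3 is affected so carries N and received n from II-4 (nn), so III-3 is Nn; III-6 is affected so carries N and received n from II-5 (nn), so III-6 is Nn.
Every other individual is either homozygous by phenotype or has at least one consistent homozygous assignment, so the count is 5.

5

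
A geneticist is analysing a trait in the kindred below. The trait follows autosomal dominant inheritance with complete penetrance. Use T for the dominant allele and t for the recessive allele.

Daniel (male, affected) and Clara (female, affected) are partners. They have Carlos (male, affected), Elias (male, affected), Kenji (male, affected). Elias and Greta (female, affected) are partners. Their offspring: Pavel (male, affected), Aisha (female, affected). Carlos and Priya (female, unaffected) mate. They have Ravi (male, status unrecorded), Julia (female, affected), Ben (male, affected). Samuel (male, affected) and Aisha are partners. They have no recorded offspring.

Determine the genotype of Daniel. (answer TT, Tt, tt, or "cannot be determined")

Daniel's phenotype allows TT or Tt, and no parent or child forces a single allele at both positions; consistent genotype assignments exist with Daniel as TT or Tt.

cannot be determined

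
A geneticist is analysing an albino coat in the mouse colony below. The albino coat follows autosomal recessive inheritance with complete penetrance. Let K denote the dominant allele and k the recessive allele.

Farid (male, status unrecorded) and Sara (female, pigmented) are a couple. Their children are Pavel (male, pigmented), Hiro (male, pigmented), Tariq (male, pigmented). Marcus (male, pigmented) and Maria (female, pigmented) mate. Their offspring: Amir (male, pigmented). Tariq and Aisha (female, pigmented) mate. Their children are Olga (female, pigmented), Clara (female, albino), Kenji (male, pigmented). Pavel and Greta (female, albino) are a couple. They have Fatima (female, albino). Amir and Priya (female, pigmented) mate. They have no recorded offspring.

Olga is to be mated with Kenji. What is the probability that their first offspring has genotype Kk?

4/9

Tariq is pigmented so carries K and passed k to Clara (kk), so Tariq is Kk.
Aisha is pigmented so carries K and passed k to Clara (kk), so Aisha is Kk.
Olga is a pigmented offspring of Tariq (Kk) × Aisha (Kk), whose cross gives 1/4 KK : 1/2 Kk : 1/4 kk; conditioning on being pigmented, Olga is KK with probability 1/3, Kk with probability 2/3.
Kenji is a pigmented offspring of Tariq (Kk) × Aisha (Kk), whose cross gives 1/4 KK : 1/2 Kk : 1/4 kk; conditioning on being pigmented, Kenji is KK with probability 1/3, Kk with probability 2/3.
Summing over parental genotype combinations, P(offspring has genotype Kk) = 2/9·1/2 + 2/9·1/2 + 4/9·1/2 = 4/9.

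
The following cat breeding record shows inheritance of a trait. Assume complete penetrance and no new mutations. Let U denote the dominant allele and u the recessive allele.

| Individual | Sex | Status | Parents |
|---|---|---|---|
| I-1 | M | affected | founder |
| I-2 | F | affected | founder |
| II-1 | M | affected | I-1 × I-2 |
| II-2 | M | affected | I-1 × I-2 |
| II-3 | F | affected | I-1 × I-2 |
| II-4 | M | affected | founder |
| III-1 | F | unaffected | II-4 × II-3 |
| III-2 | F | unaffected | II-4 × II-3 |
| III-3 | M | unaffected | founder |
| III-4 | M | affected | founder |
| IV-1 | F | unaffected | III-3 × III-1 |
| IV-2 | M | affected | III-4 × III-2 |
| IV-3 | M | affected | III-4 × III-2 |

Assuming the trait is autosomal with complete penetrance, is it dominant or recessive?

dominant

II-4 and II-3 are both affected yet have an unaffected child III-1. Under a recessive model two affected parents are homozygous and every child would be affected, so the trait cannot be recessive.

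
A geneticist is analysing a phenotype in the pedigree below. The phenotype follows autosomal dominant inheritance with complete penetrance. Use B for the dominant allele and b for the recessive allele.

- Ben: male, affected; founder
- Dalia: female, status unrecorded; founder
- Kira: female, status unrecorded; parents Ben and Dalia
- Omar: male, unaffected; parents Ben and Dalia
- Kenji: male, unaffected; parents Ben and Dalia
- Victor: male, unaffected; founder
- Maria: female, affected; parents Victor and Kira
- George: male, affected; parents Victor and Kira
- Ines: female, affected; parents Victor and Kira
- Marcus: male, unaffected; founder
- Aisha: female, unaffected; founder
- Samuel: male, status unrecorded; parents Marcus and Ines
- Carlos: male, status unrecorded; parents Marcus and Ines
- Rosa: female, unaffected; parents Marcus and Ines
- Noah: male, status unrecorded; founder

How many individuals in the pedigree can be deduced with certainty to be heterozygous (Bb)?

Obligate heterozygotes: Ben is affected so carries B and passed b to Omar (bb), so Ben is Bb; Maria is affected so carries B and received b from Victor (bb), so Maria is Bb; George is affected so carries B and received b from Victor (bb), so George is Bb; Ines is affected so carries B and received b from Victor (bb), so Ines is Bb.
Every other individual is either homozygous by phenotype or has at least one consistent homozygous assignment, so the count is 4.

4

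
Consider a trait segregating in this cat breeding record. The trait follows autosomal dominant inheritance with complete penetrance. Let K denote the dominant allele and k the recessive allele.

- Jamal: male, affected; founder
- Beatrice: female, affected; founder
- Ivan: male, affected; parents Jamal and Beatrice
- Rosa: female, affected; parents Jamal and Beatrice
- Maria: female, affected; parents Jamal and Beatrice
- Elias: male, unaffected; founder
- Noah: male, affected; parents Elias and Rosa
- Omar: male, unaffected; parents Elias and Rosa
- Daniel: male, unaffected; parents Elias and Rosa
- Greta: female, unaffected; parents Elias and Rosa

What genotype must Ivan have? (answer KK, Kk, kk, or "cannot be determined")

cannot be determined

Ivan's phenotype allows KK or Kk, and no parent or child forces a single allele at both positions; consistent genotype assignments exist with Ivan as KK or Kk.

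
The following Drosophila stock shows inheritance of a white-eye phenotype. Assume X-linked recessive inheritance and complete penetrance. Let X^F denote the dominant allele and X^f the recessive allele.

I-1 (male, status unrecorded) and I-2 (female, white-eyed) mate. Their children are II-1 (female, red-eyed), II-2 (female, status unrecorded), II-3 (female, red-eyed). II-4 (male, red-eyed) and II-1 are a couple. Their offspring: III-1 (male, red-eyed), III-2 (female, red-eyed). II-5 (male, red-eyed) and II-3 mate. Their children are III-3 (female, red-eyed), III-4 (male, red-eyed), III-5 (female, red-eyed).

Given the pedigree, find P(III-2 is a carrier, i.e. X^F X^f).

II-4 is red-eyed, so II-4 is X^F Y.
II-1 is red-eyed so carries F and received f from I-2 (X^f X^f), so II-1 is X^F X^f.
Their cross gives offspring ratios 1/2 X^F X^F : 1/2 X^F X^f. Conditioning on III-2 being red-eyed, P(X^F X^f) = 1/2 / 1 = 1/2.

1/2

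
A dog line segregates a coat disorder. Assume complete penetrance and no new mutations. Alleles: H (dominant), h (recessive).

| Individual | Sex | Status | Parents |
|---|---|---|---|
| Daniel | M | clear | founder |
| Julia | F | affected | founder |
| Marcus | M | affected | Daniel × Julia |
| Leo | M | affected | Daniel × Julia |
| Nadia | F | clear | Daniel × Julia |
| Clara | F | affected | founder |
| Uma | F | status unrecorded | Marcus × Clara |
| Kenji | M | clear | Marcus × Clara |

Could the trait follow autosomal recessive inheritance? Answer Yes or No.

Under autosomal recessive, Kenji (clear, male) cannot arise from Marcus (affected) × Clara (affected).

No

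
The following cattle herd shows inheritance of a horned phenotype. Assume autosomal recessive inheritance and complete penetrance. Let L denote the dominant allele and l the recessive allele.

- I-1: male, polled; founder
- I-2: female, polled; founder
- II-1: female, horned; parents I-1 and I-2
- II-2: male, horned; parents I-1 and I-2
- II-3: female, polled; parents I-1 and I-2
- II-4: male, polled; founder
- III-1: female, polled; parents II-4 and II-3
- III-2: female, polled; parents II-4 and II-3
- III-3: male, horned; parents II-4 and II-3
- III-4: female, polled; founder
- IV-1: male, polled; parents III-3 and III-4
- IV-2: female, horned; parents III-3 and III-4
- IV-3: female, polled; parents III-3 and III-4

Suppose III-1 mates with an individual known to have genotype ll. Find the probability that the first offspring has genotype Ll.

2/3

II-4 is polled so carries L and passed l to III-3 (ll), so II-4 is Ll.
II-3 is polled so carries L and passed l to III-3 (ll), so II-3 is Ll.
III-1 is a polled offspring of II-4 (Ll) × II-3 (Ll), whose cross gives 1/4 LL : 1/2 Ll : 1/4 ll; conditioning on being polled, III-1 is LL with probability 1/3, Ll with probability 2/3.
Summing over parental genotype combinations, P(offspring has genotype Ll) = 1/3·1 + 2/3·1/2 = 2/3.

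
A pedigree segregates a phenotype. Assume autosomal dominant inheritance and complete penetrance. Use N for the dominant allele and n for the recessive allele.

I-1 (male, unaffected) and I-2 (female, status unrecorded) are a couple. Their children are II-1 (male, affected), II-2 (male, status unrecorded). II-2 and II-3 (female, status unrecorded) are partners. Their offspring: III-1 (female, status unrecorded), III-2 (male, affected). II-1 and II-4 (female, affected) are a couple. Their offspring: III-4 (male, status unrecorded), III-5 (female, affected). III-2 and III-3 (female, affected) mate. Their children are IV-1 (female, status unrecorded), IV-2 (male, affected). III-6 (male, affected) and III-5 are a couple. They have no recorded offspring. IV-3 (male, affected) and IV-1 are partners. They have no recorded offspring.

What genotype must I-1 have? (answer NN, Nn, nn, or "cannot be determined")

nn

I-1 is unaffected, so I-1 is nn.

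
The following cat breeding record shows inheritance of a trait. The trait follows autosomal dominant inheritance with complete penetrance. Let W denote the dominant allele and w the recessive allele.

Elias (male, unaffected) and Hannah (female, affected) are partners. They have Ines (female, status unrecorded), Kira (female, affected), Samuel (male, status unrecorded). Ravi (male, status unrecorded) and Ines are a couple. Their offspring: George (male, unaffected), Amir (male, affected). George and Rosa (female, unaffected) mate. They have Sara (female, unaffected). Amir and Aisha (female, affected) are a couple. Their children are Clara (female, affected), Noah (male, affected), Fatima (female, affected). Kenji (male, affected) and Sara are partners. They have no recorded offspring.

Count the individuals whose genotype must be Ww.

Obligate heterozygotes: Kira is affected so carries W and received w from Elias (ww), so Kira is Ww.
Every other individual is either homozygous by phenotype or has at least one consistent homozygous assignment, so the count is 1.

1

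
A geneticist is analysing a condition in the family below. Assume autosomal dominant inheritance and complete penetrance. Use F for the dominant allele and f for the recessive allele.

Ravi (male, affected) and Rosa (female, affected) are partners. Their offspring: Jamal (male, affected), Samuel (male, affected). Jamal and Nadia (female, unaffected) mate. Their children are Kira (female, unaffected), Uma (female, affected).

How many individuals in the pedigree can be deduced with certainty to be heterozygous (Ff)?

Obligate heterozygotes: Jamal is affected so carries F and passed f to Kira (ff), so Jamal is Ff; Uma is affected so carries F and received f from Nadia (ff), so Uma is Ff.
Every other individual is either homozygous by phenotype or has at least one consistent homozygous assignment, so the count is 2.

2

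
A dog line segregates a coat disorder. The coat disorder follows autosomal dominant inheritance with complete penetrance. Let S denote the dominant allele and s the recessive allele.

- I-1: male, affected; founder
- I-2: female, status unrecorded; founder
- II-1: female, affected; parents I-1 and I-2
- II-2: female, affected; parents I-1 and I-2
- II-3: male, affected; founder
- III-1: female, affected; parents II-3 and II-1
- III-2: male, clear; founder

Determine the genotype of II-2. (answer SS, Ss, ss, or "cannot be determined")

cannot be determined

II-2's phenotype allows SS or Ss, and no parent or child forces a single allele at both positions; consistent genotype assignments exist with II-2 as SS or Ss.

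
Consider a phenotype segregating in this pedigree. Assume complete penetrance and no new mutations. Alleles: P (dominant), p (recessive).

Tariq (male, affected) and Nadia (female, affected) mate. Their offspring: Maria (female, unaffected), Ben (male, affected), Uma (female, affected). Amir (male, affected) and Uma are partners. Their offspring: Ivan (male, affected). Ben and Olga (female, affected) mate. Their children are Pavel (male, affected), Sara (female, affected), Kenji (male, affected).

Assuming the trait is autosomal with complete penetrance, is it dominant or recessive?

Tariq and Nadia are both affected yet have an unaffected child Maria. Under a recessive model two affected parents are homozygous and every child would be affected, so the trait cannot be recessive.

dominant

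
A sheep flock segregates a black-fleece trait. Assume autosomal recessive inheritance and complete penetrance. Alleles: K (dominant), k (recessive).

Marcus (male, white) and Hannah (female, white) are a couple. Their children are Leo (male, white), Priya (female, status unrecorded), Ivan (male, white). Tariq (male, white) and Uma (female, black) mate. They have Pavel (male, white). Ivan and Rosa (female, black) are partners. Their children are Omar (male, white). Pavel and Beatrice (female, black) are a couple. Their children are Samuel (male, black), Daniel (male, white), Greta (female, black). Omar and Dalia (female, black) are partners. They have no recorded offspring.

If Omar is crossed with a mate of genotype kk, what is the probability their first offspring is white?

Omar is white so carries K and received k from Rosa (kk), so Omar is Kk.
The cross gives 1/2 Kk : 1/2 kk, so P(offspring is white) = 1/2.

1/2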